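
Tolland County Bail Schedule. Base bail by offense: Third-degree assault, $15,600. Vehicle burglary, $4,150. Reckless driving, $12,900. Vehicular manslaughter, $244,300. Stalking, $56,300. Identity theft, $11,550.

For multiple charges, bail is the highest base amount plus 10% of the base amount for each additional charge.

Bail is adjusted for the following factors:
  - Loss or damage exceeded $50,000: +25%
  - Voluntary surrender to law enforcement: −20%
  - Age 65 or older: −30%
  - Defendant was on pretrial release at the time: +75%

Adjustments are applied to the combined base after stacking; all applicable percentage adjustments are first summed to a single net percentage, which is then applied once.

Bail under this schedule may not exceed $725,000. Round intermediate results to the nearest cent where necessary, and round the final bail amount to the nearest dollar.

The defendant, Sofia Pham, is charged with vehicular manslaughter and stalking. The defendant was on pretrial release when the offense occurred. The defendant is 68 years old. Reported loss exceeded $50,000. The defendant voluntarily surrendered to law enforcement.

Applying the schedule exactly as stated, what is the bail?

Base amounts from the schedule: vehicular manslaughter $244,300; stalking $56,300.
Stacking rule: highest base plus 10% of each additional charge. Highest is vehicular manslaughter at $244,300. Additional: $56,300 × 10% = $5,630. Combined base = $244,300 + $5,630 = $249,930.
Net percentage adjustment: +25% −20% −30% +75% = +50%. $249,930 × 1.5 = $374,895.
$374,895 is within the $725,000 maximum.

$374,895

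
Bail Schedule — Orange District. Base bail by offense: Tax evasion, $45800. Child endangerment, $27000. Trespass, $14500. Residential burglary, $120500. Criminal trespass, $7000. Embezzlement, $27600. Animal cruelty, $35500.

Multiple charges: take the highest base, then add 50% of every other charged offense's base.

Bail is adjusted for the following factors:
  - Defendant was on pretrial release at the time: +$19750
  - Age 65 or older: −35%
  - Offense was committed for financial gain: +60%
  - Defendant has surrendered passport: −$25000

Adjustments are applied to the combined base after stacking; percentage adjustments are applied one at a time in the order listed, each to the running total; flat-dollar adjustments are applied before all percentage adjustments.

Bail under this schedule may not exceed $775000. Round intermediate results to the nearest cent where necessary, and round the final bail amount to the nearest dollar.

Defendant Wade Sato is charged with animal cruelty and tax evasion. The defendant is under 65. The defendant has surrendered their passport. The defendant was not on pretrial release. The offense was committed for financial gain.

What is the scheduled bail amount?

$61680

Base amounts from the schedule: animal cruelty $35500; tax evasion $45800.
Stacking rule: highest base plus 50% of each additional charge. Highest is tax evasion at $45800. Additional: $35500 × 50% = $17750. Combined base = $45800 + $17750 = $63550.
Defendant has surrendered passport (−$25000 flat): $63550 − $25000 = $38550.
Offense was committed for financial gain (+60%): $38550 × 1.6 = $61680.
$61680 is within the $775000 maximum.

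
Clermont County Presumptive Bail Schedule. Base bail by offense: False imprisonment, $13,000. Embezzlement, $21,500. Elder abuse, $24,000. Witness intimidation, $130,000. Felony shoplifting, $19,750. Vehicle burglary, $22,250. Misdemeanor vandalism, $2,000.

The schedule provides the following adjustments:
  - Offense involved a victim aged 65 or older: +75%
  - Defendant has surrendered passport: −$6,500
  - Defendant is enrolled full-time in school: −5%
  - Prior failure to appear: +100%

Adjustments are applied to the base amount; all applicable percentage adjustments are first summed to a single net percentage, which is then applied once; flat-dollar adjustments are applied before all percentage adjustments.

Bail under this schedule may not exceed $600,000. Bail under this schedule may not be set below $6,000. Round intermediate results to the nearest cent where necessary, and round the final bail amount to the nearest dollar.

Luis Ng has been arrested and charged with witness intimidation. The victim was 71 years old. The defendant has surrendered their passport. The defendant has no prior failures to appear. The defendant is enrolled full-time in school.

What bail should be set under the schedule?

Base amounts from the schedule: witness intimidation $130,000.
Single charge. Combined base = $130,000.
Defendant has surrendered passport (−$6,500 flat): $130,000 − $6,500 = $123,500.
Net percentage adjustment: +75% −5% = +70%. $123,500 × 1.7 = $209,950.
$209,950 is within the $600,000 maximum.
$209,950 is at or above the $6,000 minimum.

$209,950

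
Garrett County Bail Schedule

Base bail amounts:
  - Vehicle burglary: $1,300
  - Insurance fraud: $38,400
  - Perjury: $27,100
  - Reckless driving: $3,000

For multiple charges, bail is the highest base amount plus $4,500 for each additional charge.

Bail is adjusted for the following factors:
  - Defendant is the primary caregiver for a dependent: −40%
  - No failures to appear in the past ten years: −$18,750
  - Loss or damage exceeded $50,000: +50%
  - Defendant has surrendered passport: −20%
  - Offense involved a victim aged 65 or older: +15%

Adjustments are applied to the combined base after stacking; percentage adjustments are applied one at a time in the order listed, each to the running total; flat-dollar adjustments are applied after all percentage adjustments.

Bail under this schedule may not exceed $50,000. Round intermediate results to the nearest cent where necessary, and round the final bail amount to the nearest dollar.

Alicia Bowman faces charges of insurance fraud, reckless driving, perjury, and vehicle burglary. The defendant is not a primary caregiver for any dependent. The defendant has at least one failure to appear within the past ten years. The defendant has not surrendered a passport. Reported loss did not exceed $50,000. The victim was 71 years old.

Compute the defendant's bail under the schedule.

$50,000

Base amounts from the schedule: insurance fraud $38,400; reckless driving $3,000; perjury $27,100; vehicle burglary $1,300.
Stacking rule: highest base plus $4,500 per additional charge. Highest is insurance fraud at $38,400; 3 additional charges → +$13,500. Combined base = $51,900.
Offense involved a victim aged 65 or older (+15%): $51,900 × 1.15 = $59,685.
Result $59,685 exceeds the maximum of $50,000; bail is capped at $50,000.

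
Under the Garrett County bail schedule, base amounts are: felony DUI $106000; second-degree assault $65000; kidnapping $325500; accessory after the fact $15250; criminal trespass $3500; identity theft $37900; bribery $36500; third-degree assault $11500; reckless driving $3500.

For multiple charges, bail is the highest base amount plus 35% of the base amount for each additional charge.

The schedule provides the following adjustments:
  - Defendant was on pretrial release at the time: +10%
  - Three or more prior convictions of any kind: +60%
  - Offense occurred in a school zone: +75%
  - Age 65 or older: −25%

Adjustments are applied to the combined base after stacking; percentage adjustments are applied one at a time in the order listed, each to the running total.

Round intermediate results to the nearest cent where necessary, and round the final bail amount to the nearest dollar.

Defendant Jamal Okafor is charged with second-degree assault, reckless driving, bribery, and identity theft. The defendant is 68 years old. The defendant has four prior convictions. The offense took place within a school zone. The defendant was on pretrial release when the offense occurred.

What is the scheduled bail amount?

Base amounts from the schedule: second-degree assault $65000; reckless driving $3500; bribery $36500; identity theft $37900.
Stacking rule: highest base plus 35% of each additional charge. Highest is second-degree assault at $65000. Additional: $3500 × 35% = $1225; $36500 × 35% = $12775; $37900 × 35% = $13265. Combined base = $65000 + $27265 = $92265.
Defendant was on pretrial release at the time (+10%): $92265 × 1.1 = $101491.50.
Three or more prior convictions of any kind (+60%): $101491.50 × 1.6 = $162386.40.
Offense occurred in a school zone (+75%): $162386.40 × 1.75 = $284176.20.
Age 65 or older (−25%): $284176.20 × 0.75 = $213132.15.
Rounded to the nearest dollar: $213132.

$213132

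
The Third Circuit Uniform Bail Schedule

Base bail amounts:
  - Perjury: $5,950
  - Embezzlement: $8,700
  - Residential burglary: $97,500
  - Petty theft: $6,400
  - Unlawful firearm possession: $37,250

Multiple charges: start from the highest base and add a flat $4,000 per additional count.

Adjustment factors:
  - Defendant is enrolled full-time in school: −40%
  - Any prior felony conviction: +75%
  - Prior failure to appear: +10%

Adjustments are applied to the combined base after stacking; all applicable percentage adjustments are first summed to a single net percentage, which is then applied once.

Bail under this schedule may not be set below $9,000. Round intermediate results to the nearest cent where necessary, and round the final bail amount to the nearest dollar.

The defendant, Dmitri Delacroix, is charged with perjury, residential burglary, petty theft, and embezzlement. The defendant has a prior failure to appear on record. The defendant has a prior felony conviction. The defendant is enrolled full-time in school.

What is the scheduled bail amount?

Base amounts from the schedule: perjury $5,950; residential burglary $97,500; petty theft $6,400; embezzlement $8,700.
Stacking rule: highest base plus $4,000 per additional charge. Highest is residential burglary at $97,500; 3 additional charges → +$12,000. Combined base = $109,500.
Net percentage adjustment: −40% +75% +10% = +45%. $109,500 × 1.45 = $158,775.
$158,775 is at or above the $9,000 minimum.

$158,775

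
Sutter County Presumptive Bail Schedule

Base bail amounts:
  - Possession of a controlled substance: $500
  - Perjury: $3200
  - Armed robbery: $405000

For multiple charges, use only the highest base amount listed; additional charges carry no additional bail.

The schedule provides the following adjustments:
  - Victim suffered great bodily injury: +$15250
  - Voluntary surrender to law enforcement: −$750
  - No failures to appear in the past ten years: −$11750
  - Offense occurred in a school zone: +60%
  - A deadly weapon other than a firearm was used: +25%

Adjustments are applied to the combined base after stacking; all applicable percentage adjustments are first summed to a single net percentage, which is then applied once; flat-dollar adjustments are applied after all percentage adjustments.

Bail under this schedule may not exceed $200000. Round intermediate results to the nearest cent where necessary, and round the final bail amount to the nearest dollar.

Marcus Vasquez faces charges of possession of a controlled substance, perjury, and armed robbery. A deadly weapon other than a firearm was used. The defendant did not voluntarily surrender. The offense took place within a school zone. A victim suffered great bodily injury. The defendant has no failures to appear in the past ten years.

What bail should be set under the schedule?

$200000

Base amounts from the schedule: possession of a controlled substance $500; perjury $3200; armed robbery $405000.
Stacking rule: use the highest base only. Highest is armed robbery at $405000. Combined base = $405000.
Net percentage adjustment: +60% +25% = +85%. $405000 × 1.85 = $749250.
Victim suffered great bodily injury (+$15250 flat): $749250 + $15250 = $764500.
No failures to appear in the past ten years (−$11750 flat): $764500 − $11750 = $752750.
Result $752750 exceeds the maximum of $200000; bail is capped at $200000.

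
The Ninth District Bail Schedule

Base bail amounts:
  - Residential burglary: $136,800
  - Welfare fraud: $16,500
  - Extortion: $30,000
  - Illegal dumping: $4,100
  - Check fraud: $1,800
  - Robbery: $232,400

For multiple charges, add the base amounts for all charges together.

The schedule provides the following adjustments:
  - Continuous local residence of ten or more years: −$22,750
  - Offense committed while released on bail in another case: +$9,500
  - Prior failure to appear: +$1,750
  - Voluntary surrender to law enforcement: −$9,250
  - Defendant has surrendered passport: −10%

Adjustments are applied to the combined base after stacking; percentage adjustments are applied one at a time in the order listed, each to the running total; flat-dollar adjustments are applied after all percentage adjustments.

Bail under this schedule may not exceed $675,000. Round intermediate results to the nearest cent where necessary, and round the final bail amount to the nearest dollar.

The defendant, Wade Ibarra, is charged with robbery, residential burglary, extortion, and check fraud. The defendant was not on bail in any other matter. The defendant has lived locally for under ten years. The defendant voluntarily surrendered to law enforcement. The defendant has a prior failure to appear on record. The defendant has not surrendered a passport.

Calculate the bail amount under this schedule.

Base amounts from the schedule: robbery $232,400; residential burglary $136,800; extortion $30,000; check fraud $1,800.
Stacking rule: sum of all bases. $232,400 + $136,800 + $30,000 + $1,800 = $401,000.
Prior failure to appear (+$1,750 flat): $401,000 + $1,750 = $402,750.
Voluntary surrender to law enforcement (−$9,250 flat): $402,750 − $9,250 = $393,500.
$393,500 is within the $675,000 maximum.

$393,500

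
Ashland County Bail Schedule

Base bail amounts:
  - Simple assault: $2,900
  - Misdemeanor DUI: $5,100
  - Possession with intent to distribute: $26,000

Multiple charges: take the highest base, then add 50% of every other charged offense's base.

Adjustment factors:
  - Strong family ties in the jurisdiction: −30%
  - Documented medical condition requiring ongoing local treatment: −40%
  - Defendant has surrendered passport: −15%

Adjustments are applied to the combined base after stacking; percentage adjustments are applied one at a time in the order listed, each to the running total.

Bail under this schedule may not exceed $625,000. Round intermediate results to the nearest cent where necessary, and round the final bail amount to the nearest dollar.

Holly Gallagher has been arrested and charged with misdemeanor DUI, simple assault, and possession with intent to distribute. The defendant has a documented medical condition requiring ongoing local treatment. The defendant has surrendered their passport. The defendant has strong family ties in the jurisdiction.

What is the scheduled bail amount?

$10,710

Base amounts from the schedule: misdemeanor DUI $5,100; simple assault $2,900; possession with intent to distribute $26,000.
Stacking rule: highest base plus 50% of each additional charge. Highest is possession with intent to distribute at $26,000. Additional: $5,100 × 50% = $2,550; $2,900 × 50% = $1,450. Combined base = $26,000 + $4,000 = $30,000.
Strong family ties in the jurisdiction (−30%): $30,000 × 0.7 = $21,000.
Documented medical condition requiring ongoing local treatment (−40%): $21,000 × 0.6 = $12,600.
Defendant has surrendered passport (−15%): $12,600 × 0.85 = $10,710.
$10,710 is within the $625,000 maximum.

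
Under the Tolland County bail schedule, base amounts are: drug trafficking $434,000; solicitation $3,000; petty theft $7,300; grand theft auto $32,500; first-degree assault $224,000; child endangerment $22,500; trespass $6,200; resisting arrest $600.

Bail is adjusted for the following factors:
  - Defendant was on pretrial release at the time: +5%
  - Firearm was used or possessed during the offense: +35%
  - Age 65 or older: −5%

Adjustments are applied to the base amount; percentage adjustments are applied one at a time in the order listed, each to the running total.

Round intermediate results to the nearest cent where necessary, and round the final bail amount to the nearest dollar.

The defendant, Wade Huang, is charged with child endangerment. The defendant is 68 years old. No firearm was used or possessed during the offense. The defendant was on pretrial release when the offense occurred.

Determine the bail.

Base amounts from the schedule: child endangerment $22,500.
Single charge. Combined base = $22,500.
Defendant was on pretrial release at the time (+5%): $22,500 × 1.05 = $23,625.
Age 65 or older (−5%): $23,625 × 0.95 = $22,443.75.
Rounded to the nearest dollar: $22,444.

$22,444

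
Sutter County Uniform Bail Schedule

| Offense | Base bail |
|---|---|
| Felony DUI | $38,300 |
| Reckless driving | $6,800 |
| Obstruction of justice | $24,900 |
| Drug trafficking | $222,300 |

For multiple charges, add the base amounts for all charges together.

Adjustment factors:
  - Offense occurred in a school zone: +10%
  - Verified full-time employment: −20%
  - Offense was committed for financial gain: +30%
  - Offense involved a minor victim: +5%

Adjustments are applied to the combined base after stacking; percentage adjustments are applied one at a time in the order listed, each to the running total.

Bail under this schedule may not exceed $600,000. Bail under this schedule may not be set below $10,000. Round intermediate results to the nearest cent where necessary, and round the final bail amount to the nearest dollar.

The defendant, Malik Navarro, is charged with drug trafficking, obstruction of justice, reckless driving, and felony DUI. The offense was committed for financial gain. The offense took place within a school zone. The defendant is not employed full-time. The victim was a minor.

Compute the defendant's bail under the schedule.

$438,888

Base amounts from the schedule: drug trafficking $222,300; obstruction of justice $24,900; reckless driving $6,800; felony DUI $38,300.
Stacking rule: sum of all bases. $222,300 + $24,900 + $6,800 + $38,300 = $292,300.
Offense occurred in a school zone (+10%): $292,300 × 1.1 = $321,530.
Offense was committed for financial gain (+30%): $321,530 × 1.3 = $417,989.
Offense involved a minor victim (+5%): $417,989 × 1.05 = $438,888.45.
$438,888.45 is within the $600,000 maximum.
$438,888.45 is at or above the $10,000 minimum.
Rounded to the nearest dollar: $438,888.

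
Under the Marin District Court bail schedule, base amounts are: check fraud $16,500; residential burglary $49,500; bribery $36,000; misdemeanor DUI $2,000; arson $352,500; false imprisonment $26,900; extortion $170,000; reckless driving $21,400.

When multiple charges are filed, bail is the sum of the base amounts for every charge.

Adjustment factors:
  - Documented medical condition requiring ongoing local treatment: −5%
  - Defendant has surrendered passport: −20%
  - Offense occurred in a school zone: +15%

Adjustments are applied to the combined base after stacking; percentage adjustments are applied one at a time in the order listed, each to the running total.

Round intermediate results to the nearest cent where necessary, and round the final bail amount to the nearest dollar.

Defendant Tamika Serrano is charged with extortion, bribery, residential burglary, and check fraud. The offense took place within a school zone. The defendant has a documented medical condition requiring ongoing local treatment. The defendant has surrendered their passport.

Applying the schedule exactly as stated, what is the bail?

Base amounts from the schedule: extortion $170,000; bribery $36,000; residential burglary $49,500; check fraud $16,500.
Stacking rule: sum of all bases. $170,000 + $36,000 + $49,500 + $16,500 = $272,000.
Documented medical condition requiring ongoing local treatment (−5%): $272,000 × 0.95 = $258,400.
Defendant has surrendered passport (−20%): $258,400 × 0.8 = $206,720.
Offense occurred in a school zone (+15%): $206,720 × 1.15 = $237,728.

$237,728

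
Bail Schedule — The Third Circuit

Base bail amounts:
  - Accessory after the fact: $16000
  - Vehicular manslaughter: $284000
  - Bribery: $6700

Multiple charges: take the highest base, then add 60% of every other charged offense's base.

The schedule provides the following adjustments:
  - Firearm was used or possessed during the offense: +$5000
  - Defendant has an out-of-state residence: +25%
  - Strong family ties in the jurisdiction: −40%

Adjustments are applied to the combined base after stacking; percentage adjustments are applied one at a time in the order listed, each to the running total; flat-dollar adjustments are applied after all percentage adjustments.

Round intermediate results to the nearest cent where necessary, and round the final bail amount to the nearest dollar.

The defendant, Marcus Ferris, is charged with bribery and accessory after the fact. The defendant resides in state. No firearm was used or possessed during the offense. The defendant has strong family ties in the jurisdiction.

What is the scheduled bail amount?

Base amounts from the schedule: bribery $6700; accessory after the fact $16000.
Stacking rule: highest base plus 60% of each additional charge. Highest is accessory after the fact at $16000. Additional: $6700 × 60% = $4020. Combined base = $16000 + $4020 = $20020.
Strong family ties in the jurisdiction (−40%): $20020 × 0.6 = $12012.

$12012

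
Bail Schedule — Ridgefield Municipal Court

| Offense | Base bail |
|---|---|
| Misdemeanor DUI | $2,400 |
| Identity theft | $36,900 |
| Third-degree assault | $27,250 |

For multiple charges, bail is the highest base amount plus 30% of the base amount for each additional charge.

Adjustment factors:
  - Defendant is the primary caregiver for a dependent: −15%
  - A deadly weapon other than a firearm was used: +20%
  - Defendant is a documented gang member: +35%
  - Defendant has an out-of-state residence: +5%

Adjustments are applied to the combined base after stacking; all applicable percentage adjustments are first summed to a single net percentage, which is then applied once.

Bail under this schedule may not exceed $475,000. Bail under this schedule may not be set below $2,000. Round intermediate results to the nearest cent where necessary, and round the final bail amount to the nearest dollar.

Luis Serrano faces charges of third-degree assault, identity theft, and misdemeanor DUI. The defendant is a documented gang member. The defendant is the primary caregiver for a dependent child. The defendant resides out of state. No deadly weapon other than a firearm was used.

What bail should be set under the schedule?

Base amounts from the schedule: third-degree assault $27,250; identity theft $36,900; misdemeanor DUI $2,400.
Stacking rule: highest base plus 30% of each additional charge. Highest is identity theft at $36,900. Additional: $27,250 × 30% = $8,175; $2,400 × 30% = $720. Combined base = $36,900 + $8,895 = $45,795.
Net percentage adjustment: −15% +35% +5% = +25%. $45,795 × 1.25 = $57,243.75.
$57,243.75 is within the $475,000 maximum.
$57,243.75 is at or above the $2,000 minimum.
Rounded to the nearest dollar: $57,244.

$57,244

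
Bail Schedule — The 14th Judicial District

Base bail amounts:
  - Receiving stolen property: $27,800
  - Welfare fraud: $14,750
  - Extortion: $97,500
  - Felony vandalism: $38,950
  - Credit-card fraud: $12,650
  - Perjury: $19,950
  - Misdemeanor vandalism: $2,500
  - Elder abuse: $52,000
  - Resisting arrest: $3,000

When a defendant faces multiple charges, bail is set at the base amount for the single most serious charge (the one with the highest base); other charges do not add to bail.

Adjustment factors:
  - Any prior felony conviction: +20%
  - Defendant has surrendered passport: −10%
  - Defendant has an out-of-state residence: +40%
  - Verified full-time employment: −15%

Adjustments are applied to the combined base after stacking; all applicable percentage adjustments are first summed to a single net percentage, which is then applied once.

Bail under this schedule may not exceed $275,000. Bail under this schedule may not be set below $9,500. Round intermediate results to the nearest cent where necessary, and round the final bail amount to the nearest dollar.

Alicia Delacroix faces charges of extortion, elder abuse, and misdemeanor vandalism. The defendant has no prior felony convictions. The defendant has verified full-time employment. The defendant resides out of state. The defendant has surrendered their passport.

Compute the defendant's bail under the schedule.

Base amounts from the schedule: extortion $97,500; elder abuse $52,000; misdemeanor vandalism $2,500.
Stacking rule: use the highest base only. Highest is extortion at $97,500. Combined base = $97,500.
Net percentage adjustment: −10% +40% −15% = +15%. $97,500 × 1.15 = $112,125.
$112,125 is within the $275,000 maximum.
$112,125 is at or above the $9,500 minimum.

$112,125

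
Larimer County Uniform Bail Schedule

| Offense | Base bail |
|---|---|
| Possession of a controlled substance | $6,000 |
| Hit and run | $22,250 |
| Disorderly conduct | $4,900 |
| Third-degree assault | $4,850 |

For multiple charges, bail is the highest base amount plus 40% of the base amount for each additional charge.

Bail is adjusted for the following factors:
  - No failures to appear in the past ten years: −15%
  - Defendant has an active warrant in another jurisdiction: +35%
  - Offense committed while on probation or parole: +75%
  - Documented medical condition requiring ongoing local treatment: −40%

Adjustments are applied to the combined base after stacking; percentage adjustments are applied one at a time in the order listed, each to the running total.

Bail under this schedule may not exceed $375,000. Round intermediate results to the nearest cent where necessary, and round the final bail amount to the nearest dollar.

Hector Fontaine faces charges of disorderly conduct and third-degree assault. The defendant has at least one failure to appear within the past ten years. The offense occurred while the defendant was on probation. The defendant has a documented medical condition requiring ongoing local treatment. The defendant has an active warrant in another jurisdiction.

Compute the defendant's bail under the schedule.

Base amounts from the schedule: disorderly conduct $4,900; third-degree assault $4,850.
Stacking rule: highest base plus 40% of each additional charge. Highest is disorderly conduct at $4,900. Additional: $4,850 × 40% = $1,940. Combined base = $4,900 + $1,940 = $6,840.
Defendant has an active warrant in another jurisdiction (+35%): $6,840 × 1.35 = $9,234.
Offense committed while on probation or parole (+75%): $9,234 × 1.75 = $16,159.50.
Documented medical condition requiring ongoing local treatment (−40%): $16,159.50 × 0.6 = $9,695.70.
$9,695.70 is within the $375,000 maximum.
Rounded to the nearest dollar: $9,696.

$9,696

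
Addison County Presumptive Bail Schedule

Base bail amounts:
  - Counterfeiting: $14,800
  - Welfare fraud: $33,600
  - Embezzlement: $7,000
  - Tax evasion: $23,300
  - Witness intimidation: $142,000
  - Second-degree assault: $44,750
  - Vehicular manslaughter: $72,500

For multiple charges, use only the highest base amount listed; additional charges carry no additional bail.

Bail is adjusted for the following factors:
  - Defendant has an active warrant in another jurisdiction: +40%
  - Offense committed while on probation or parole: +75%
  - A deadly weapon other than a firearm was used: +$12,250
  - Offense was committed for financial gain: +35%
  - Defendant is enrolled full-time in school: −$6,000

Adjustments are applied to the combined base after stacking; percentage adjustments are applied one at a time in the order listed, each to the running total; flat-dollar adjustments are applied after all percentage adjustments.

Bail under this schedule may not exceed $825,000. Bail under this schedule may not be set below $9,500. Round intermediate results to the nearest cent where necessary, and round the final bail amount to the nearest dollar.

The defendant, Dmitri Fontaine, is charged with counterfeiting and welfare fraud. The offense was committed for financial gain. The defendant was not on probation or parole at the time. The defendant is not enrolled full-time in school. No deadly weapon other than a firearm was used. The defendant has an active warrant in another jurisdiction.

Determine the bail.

$63,504

Base amounts from the schedule: counterfeiting $14,800; welfare fraud $33,600.
Stacking rule: use the highest base only. Highest is welfare fraud at $33,600. Combined base = $33,600.
Defendant has an active warrant in another jurisdiction (+40%): $33,600 × 1.4 = $47,040.
Offense was committed for financial gain (+35%): $47,040 × 1.35 = $63,504.
$63,504 is within the $825,000 maximum.
$63,504 is at or above the $9,500 minimum.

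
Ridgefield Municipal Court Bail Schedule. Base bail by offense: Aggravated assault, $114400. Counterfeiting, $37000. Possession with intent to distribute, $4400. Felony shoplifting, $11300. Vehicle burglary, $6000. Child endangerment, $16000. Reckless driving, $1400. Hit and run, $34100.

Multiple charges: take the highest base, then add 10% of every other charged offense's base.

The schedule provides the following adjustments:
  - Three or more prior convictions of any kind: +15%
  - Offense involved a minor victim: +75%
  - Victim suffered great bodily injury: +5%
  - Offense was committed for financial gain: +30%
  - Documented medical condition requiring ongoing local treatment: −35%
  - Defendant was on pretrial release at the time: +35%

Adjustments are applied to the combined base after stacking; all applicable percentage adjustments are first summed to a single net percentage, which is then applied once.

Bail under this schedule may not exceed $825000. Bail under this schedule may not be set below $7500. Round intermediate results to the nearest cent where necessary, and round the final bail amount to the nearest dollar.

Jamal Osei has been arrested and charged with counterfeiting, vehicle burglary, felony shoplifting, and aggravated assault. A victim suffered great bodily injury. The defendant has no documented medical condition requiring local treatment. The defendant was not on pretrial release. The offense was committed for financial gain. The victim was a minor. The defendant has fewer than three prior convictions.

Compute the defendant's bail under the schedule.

Base amounts from the schedule: counterfeiting $37000; vehicle burglary $6000; felony shoplifting $11300; aggravated assault $114400.
Stacking rule: highest base plus 10% of each additional charge. Highest is aggravated assault at $114400. Additional: $37000 × 10% = $3700; $6000 × 10% = $600; $11300 × 10% = $1130. Combined base = $114400 + $5430 = $119830.
Net percentage adjustment: +75% +5% +30% = +110%. $119830 × 2.1 = $251643.
$251643 is within the $825000 maximum.
$251643 is at or above the $7500 minimum.

$251643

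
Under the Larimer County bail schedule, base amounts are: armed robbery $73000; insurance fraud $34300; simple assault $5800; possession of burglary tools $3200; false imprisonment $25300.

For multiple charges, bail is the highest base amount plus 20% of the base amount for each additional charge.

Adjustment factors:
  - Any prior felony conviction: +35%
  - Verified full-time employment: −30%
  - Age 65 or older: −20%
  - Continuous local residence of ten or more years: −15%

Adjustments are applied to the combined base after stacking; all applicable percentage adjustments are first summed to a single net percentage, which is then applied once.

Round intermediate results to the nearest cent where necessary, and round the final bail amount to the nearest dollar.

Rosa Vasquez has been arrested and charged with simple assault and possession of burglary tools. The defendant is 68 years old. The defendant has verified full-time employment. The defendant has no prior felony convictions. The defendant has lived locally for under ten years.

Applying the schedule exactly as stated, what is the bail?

Base amounts from the schedule: simple assault $5800; possession of burglary tools $3200.
Stacking rule: highest base plus 20% of each additional charge. Highest is simple assault at $5800. Additional: $3200 × 20% = $640. Combined base = $5800 + $640 = $6440.
Net percentage adjustment: −30% −20% = −50%. $6440 × 0.5 = $3220.

$3220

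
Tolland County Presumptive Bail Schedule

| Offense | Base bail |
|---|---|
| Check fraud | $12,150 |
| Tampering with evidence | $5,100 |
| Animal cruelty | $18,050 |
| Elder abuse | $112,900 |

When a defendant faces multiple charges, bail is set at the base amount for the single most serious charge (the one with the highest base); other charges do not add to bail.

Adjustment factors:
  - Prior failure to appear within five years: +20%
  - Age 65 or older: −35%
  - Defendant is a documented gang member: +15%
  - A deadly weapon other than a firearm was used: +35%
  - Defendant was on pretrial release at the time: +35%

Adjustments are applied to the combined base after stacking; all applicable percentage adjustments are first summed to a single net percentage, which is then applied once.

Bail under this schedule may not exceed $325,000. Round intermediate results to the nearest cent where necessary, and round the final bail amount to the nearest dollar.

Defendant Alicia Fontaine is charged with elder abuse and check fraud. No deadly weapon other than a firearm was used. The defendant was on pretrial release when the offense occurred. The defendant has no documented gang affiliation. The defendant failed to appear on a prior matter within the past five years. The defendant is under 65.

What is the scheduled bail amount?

$174,995

Base amounts from the schedule: elder abuse $112,900; check fraud $12,150.
Stacking rule: use the highest base only. Highest is elder abuse at $112,900. Combined base = $112,900.
Net percentage adjustment: +20% +35% = +55%. $112,900 × 1.55 = $174,995.
$174,995 is within the $325,000 maximum.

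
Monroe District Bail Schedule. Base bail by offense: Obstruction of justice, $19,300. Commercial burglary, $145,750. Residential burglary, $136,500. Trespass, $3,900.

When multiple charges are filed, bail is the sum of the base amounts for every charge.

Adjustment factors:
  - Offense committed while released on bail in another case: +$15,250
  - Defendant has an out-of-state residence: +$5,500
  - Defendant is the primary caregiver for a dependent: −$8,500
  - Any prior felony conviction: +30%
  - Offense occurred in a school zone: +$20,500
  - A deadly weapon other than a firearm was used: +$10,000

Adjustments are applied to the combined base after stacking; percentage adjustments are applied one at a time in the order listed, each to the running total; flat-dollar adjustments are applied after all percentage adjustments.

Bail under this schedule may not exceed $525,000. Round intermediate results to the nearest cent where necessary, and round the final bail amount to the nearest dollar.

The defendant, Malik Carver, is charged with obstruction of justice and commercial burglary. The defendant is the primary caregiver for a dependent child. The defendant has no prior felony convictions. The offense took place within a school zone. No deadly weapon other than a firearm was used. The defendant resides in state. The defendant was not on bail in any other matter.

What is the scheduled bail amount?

$177,050

Base amounts from the schedule: obstruction of justice $19,300; commercial burglary $145,750.
Stacking rule: sum of all bases. $19,300 + $145,750 = $165,050.
Defendant is the primary caregiver for a dependent (−$8,500 flat): $165,050 − $8,500 = $156,550.
Offense occurred in a school zone (+$20,500 flat): $156,550 + $20,500 = $177,050.
$177,050 is within the $525,000 maximum.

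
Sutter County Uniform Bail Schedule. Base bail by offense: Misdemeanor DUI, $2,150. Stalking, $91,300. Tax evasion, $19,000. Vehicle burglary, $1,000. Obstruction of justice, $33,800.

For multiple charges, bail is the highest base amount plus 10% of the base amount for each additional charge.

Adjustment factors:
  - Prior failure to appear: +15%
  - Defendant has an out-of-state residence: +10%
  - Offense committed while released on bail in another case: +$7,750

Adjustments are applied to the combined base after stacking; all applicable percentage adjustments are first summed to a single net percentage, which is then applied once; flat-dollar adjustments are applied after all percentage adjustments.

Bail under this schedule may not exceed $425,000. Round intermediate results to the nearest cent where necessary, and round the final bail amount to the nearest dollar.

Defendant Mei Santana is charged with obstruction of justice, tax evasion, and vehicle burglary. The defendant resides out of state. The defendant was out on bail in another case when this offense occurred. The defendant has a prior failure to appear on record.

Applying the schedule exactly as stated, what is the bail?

Base amounts from the schedule: obstruction of justice $33,800; tax evasion $19,000; vehicle burglary $1,000.
Stacking rule: highest base plus 10% of each additional charge. Highest is obstruction of justice at $33,800. Additional: $19,000 × 10% = $1,900; $1,000 × 10% = $100. Combined base = $33,800 + $2,000 = $35,800.
Net percentage adjustment: +15% +10% = +25%. $35,800 × 1.25 = $44,750.
Offense committed while released on bail in another case (+$7,750 flat): $44,750 + $7,750 = $52,500.
$52,500 is within the $425,000 maximum.

$52,500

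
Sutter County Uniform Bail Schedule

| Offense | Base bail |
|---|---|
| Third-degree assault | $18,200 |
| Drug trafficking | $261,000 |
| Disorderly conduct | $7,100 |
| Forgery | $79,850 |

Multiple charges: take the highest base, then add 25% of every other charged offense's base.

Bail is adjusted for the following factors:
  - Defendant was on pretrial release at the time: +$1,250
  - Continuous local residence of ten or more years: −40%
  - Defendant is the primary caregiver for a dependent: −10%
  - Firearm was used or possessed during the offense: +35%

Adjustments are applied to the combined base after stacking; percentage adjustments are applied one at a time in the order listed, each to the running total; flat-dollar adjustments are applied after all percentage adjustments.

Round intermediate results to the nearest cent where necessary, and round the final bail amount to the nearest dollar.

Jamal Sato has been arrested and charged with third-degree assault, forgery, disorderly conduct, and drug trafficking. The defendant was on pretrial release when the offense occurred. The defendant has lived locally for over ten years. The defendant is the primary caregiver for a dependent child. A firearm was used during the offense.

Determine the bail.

$210,683

Base amounts from the schedule: third-degree assault $18,200; forgery $79,850; disorderly conduct $7,100; drug trafficking $261,000.
Stacking rule: highest base plus 25% of each additional charge. Highest is drug trafficking at $261,000. Additional: $18,200 × 25% = $4,550; $79,850 × 25% = $19,962.50; $7,100 × 25% = $1,775. Combined base = $261,000 + $26,287.50 = $287,287.50.
Continuous local residence of ten or more years (−40%): $287,287.50 × 0.6 = $172,372.50.
Defendant is the primary caregiver for a dependent (−10%): $172,372.50 × 0.9 = $155,135.25.
Firearm was used or possessed during the offense (+35%): $155,135.25 × 1.35 = $209,432.59.
Defendant was on pretrial release at the time (+$1,250 flat): $209,432.59 + $1,250 = $210,682.59.
Rounded to the nearest dollar: $210,683.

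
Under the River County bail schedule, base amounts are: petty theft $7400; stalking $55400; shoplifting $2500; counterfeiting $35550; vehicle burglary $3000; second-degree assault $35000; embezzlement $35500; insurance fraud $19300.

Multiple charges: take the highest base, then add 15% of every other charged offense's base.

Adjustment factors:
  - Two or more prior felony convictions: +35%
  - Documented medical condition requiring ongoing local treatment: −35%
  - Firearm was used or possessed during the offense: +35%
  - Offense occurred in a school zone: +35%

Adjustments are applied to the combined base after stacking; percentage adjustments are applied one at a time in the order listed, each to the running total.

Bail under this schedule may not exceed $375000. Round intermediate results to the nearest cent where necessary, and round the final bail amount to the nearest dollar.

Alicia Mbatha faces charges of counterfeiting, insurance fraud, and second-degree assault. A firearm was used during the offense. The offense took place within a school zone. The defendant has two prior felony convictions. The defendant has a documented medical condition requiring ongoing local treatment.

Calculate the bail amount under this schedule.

Base amounts from the schedule: counterfeiting $35550; insurance fraud $19300; second-degree assault $35000.
Stacking rule: highest base plus 15% of each additional charge. Highest is counterfeiting at $35550. Additional: $19300 × 15% = $2895; $35000 × 15% = $5250. Combined base = $35550 + $8145 = $43695.
Two or more prior felony convictions (+35%): $43695 × 1.35 = $58988.25.
Documented medical condition requiring ongoing local treatment (−35%): $58988.25 × 0.65 = $38342.36.
Firearm was used or possessed during the offense (+35%): $38342.36 × 1.35 = $51762.19.
Offense occurred in a school zone (+35%): $51762.19 × 1.35 = $69878.96.
$69878.96 is within the $375000 maximum.
Rounded to the nearest dollar: $69879.

$69879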